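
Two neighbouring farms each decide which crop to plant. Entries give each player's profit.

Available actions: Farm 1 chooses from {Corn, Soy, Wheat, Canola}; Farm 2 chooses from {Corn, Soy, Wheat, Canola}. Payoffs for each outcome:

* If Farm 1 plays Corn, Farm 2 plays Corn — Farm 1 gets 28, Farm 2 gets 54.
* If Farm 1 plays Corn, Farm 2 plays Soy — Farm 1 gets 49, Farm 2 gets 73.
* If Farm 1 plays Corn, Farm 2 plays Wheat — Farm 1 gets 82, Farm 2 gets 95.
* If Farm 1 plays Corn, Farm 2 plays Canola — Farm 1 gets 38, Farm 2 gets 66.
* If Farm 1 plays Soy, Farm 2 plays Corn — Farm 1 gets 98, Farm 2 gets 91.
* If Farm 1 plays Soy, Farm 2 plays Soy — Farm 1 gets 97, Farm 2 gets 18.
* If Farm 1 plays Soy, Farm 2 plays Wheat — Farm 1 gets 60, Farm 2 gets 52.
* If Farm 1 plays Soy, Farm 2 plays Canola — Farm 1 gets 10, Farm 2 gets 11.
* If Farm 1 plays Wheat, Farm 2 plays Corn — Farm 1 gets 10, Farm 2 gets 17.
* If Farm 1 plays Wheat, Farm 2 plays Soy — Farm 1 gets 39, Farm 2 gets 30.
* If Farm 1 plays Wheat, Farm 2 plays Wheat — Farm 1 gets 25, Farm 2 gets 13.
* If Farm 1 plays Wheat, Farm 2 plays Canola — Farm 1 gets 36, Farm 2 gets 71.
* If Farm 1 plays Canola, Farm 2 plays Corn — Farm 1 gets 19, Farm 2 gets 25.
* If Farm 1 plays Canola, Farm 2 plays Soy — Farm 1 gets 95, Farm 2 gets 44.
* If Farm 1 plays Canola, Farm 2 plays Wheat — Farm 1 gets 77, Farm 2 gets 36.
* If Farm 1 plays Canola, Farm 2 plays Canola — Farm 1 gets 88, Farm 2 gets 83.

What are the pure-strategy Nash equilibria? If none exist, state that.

(Corn, Corn): Farm 1 can switch to Soy (28 → 98). Not NE.
(Corn, Soy): Farm 1 can switch to Soy (49 → 97). Not NE.
(Corn, Wheat): Farm 1 gets 82, best alternative 77; Farm 2 gets 95, best alternative 73. No profitable deviation — NE.
(Corn, Canola): Farm 1 can switch to Canola (38 → 88). Not NE.
(Soy, Corn): Farm 1 gets 98, best alternative 28; Farm 2 gets 91, best alternative 52. No profitable deviation — NE.
(Soy, Soy): Farm 2 can switch to Corn (18 → 91). Not NE.
(Soy, Wheat): Farm 1 can switch to Corn (60 → 82). Not NE.
(Soy, Canola): Farm 1 can switch to Corn (10 → 38). Not NE.
(Wheat, Corn): Farm 1 can switch to Corn (10 → 28). Not NE.
(Wheat, Soy): Farm 1 can switch to Corn (39 → 49). Not NE.
(Canola, Canola): Farm 1 gets 88, best alternative 38; Farm 2 gets 83, best alternative 44. No profitable deviation — NE.
(The remaining 5 profiles each have a profitable deviation by the same check.)

Pure-strategy Nash equilibria: (Corn, Wheat), (Soy, Corn), (Canola, Canola)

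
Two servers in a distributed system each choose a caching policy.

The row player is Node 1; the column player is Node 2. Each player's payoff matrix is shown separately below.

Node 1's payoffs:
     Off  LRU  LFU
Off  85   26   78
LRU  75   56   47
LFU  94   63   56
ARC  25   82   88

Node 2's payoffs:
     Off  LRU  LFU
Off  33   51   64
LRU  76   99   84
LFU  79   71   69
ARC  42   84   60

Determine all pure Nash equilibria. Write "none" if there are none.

Node 1 against Off: payoffs 85, 75, 94, 25 → best response LFU.
Node 1 against LRU: payoffs 26, 56, 63, 82 → best response ARC.
Node 1 against LFU: payoffs 78, 47, 56, 88 → best response ARC.
Node 2 against Off: payoffs 33, 51, 64 → best response LFU.
Node 2 against LRU: payoffs 76, 99, 84 → best response LRU.
Node 2 against LFU: payoffs 79, 71, 69 → best response Off.
Node 2 against ARC: payoffs 42, 84, 60 → best response LRU.
Mutual best responses: (LFU, Off); (ARC, LRU).

The pure Nash equilibria are (LFU, Off); (ARC, LRU).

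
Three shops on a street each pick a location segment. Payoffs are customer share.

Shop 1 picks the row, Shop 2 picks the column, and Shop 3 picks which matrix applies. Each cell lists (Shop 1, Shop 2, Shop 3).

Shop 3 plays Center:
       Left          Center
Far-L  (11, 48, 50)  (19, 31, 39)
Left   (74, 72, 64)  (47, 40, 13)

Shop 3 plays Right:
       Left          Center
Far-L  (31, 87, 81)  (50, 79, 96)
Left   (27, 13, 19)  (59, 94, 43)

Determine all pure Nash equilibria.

(Far-L, Left, Center): Shop 1 can switch to Left (11 → 74). Not NE.
(Far-L, Left, Right): Shop 1 gets 31, best alternative 27; Shop 2 gets 87, best alternative 79; Shop 3 gets 81, best alternative 50. No profitable deviation — NE.
(Far-L, Center, Center): Shop 1 can switch to Left (19 → 47). Not NE.
(Far-L, Center, Right): Shop 1 can switch to Left (50 → 59). Not NE.
(Left, Left, Center): Shop 1 gets 74, best alternative 11; Shop 2 gets 72, best alternative 40; Shop 3 gets 64, best alternative 19. No profitable deviation — NE.
(Left, Left, Right): Shop 1 can switch to Far-L (27 → 31). Not NE.
(Left, Center, Center): Shop 2 can switch to Left (40 → 72). Not NE.
(Left, Center, Right): Shop 1 gets 59, best alternative 50; Shop 2 gets 94, best alternative 13; Shop 3 gets 43, best alternative 13. No profitable deviation — NE.

The pure Nash equilibria are (Far-L, Left, Right) and (Left, Left, Center) and (Left, Center, Right).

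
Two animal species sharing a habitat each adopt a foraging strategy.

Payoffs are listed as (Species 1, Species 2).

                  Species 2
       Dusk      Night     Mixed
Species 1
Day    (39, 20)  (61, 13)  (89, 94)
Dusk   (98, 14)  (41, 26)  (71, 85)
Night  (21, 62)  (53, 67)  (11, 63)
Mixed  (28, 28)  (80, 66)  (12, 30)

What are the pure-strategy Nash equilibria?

For each player, find the best response to each opponent profile; mutual best responses are the pure NE.
Species 1 against Dusk: payoffs 39, 98, 21, 28 → best response Dusk.
Species 1 against Night: payoffs 61, 41, 53, 80 → best response Mixed.
Species 1 against Mixed: payoffs 89, 71, 11, 12 → best response Day.
Species 2 against Day: payoffs 20, 13, 94 → best response Mixed.
Species 2 against Dusk: payoffs 14, 26, 85 → best response Mixed.
Species 2 against Night: payoffs 62, 67, 63 → best response Night.
Species 2 against Mixed: payoffs 28, 66, 30 → best response Night.
Mutual best responses: (Day, Mixed); (Mixed, Night).

Pure-strategy Nash equilibria: (Day, Mixed); (Mixed, Night)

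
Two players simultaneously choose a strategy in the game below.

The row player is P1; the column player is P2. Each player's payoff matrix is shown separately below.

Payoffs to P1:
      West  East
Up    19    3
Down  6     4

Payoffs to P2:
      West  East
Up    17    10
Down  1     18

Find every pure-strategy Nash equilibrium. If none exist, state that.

(Up, West): P1 gets 19, best alternative 6; P2 gets 17, best alternative 10. No profitable deviation — NE.
(Up, East): P1 can switch to Down (3 → 4). Not NE.
(Down, West): P1 can switch to Up (6 → 19). Not NE.
(Down, East): P1 gets 4, best alternative 3; P2 gets 18, best alternative 1. No profitable deviation — NE.

The pure Nash equilibria are (Up, West) and (Down, East).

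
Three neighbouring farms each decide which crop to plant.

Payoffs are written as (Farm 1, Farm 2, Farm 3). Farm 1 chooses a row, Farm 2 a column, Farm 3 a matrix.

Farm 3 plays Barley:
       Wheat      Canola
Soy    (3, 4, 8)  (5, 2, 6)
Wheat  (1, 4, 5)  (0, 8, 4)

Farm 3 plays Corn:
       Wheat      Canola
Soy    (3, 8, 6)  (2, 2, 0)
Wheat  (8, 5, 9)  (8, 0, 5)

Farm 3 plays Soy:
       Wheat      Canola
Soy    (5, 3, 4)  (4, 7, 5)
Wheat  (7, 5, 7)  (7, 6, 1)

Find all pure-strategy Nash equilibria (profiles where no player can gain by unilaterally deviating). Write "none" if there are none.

For each player, find the best response to each opponent profile; mutual best responses are the pure NE.
Farm 1 against (Wheat, Barley): payoffs 3, 1 → best response Soy.
Farm 1 against (Wheat, Corn): payoffs 3, 8 → best response Wheat.
Farm 1 against (Wheat, Soy): payoffs 5, 7 → best response Wheat.
Farm 1 against (Canola, Barley): payoffs 5, 0 → best response Soy.
Farm 1 against (Canola, Corn): payoffs 2, 8 → best response Wheat.
Farm 1 against (Canola, Soy): payoffs 4, 7 → best response Wheat.
Farm 2 against (Soy, Barley): payoffs 4, 2 → best response Wheat.
Farm 2 against (Soy, Corn): payoffs 8, 2 → best response Wheat.
Farm 2 against (Soy, Soy): payoffs 3, 7 → best response Canola.
Farm 2 against (Wheat, Barley): payoffs 4, 8 → best response Canola.
Farm 2 against (Wheat, Corn): payoffs 5, 0 → best response Wheat.
Farm 2 against (Wheat, Soy): payoffs 5, 6 → best response Canola.
Farm 3 against (Soy, Wheat): payoffs 8, 6, 4 → best response Barley.
Farm 3 against (Soy, Canola): payoffs 6, 0, 5 → best response Barley.
Farm 3 against (Wheat, Wheat): payoffs 5, 9, 7 → best response Corn.
Farm 3 against (Wheat, Canola): payoffs 4, 5, 1 → best response Corn.
Mutual best responses: (Soy, Wheat, Barley); (Wheat, Wheat, Corn).

The pure Nash equilibria are (Soy, Wheat, Barley) and (Wheat, Wheat, Corn).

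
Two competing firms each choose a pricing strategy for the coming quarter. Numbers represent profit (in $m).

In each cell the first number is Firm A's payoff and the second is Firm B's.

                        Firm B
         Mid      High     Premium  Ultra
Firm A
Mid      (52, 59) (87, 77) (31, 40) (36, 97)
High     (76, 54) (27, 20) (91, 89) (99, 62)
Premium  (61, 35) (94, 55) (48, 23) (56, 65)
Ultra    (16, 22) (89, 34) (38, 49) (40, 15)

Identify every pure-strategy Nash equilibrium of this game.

Check each profile: it is a Nash equilibrium iff no player can strictly gain by switching unilaterally.
(Mid, Mid): Firm A can switch to High (52 → 76). Not NE.
(Mid, High): Firm A can switch to Premium (87 → 94). Not NE.
(Mid, Premium): Firm A can switch to High (31 → 91). Not NE.
(Mid, Ultra): Firm A can switch to High (36 → 99). Not NE.
(High, Mid): Firm B can switch to Premium (54 → 89). Not NE.
(High, High): Firm A can switch to Mid (27 → 87). Not NE.
(High, Premium): Firm A gets 91, best alternative 48; Firm B gets 89, best alternative 62. No profitable deviation — NE.
(High, Ultra): Firm B can switch to Premium (62 → 89). Not NE.
(Premium, Mid): Firm A can switch to High (61 → 76). Not NE.
(Premium, High): Firm B can switch to Ultra (55 → 65). Not NE.
(Premium, Premium): Firm A can switch to High (48 → 91). Not NE.
(The remaining 5 profiles each have a profitable deviation by the same check.)

Pure NE: (High, Premium)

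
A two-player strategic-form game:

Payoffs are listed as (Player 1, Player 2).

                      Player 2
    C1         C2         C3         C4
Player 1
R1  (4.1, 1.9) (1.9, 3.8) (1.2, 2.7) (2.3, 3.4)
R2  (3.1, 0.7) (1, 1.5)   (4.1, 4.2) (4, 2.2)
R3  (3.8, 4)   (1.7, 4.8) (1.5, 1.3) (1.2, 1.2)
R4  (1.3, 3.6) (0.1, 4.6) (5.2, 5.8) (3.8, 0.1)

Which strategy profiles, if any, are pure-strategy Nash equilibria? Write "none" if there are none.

The pure Nash equilibria are (R1, C2) and (R4, C3).

For each player, find the best response to each opponent profile; mutual best responses are the pure NE.
Player 1 against C1: payoffs 4.1, 3.1, 3.8, 1.3 → best response R1.
Player 1 against C2: payoffs 1.9, 1, 1.7, 0.1 → best response R1.
Player 1 against C3: payoffs 1.2, 4.1, 1.5, 5.2 → best response R4.
Player 1 against C4: payoffs 2.3, 4, 1.2, 3.8 → best response R2.
Player 2 against R1: payoffs 1.9, 3.8, 2.7, 3.4 → best response C2.
Player 2 against R2: payoffs 0.7, 1.5, 4.2, 2.2 → best response C3.
Player 2 against R3: payoffs 4, 4.8, 1.3, 1.2 → best response C2.
Player 2 against R4: payoffs 3.6, 4.6, 5.8, 0.1 → best response C3.
Mutual best responses: (R1, C2); (R4, C3).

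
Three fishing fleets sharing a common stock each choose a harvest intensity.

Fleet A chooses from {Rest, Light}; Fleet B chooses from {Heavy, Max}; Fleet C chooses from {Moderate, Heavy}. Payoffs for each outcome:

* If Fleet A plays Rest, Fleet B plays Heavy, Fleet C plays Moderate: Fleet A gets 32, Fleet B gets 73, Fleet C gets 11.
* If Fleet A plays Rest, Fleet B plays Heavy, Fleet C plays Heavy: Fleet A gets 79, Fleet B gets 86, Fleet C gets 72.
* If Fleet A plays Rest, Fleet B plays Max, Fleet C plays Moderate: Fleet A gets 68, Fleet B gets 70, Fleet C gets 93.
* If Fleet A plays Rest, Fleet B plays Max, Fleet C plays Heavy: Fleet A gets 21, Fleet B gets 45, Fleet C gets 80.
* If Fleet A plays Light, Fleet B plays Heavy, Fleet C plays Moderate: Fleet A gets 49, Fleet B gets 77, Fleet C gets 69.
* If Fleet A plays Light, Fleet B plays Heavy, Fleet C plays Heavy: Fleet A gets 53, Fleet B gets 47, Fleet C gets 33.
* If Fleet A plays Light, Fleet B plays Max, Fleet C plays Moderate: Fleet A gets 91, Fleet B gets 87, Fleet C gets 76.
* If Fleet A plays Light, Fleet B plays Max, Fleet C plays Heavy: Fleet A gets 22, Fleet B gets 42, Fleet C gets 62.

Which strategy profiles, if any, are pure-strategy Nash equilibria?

(Rest, Heavy, Moderate): Fleet A can switch to Light (32 → 49). Not NE.
(Rest, Heavy, Heavy): Fleet A gets 79, best alternative 53; Fleet B gets 86, best alternative 45; Fleet C gets 72, best alternative 11. No profitable deviation — NE.
(Rest, Max, Moderate): Fleet A can switch to Light (68 → 91). Not NE.
(Rest, Max, Heavy): Fleet A can switch to Light (21 → 22). Not NE.
(Light, Heavy, Moderate): Fleet B can switch to Max (77 → 87). Not NE.
(Light, Heavy, Heavy): Fleet A can switch to Rest (53 → 79). Not NE.
(Light, Max, Moderate): Fleet A gets 91, best alternative 68; Fleet B gets 87, best alternative 77; Fleet C gets 76, best alternative 62. No profitable deviation — NE.
(Light, Max, Heavy): Fleet B can switch to Heavy (42 → 47). Not NE.

The pure Nash equilibria are (Rest, Heavy, Heavy) and (Light, Max, Moderate).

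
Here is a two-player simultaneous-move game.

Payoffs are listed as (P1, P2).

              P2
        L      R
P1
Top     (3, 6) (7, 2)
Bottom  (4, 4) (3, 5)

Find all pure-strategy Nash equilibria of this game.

There is no pure-strategy Nash equilibrium.

For each player, find the best response to each opponent profile; mutual best responses are the pure NE.
P1 against L: payoffs 3, 4 → best response Bottom.
P1 against R: payoffs 7, 3 → best response Top.
P2 against Top: payoffs 6, 2 → best response L.
P2 against Bottom: payoffs 4, 5 → best response R.
No profile is a mutual best response for all players.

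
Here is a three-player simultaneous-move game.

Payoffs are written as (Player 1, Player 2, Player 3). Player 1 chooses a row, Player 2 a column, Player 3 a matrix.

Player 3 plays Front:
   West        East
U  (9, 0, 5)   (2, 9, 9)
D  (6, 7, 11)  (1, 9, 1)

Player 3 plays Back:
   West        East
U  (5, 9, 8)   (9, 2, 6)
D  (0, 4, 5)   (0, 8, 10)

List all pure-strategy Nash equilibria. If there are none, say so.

The pure Nash equilibria are (U, West, Back), (U, East, Front).

For each player, find the best response to each opponent profile; mutual best responses are the pure NE.
Player 1 against (West, Front): payoffs 9, 6 → best response U.
Player 1 against (West, Back): payoffs 5, 0 → best response U.
Player 1 against (East, Front): payoffs 2, 1 → best response U.
Player 1 against (East, Back): payoffs 9, 0 → best response U.
Player 2 against (U, Front): payoffs 0, 9 → best response East.
Player 2 against (U, Back): payoffs 9, 2 → best response West.
Player 2 against (D, Front): payoffs 7, 9 → best response East.
Player 2 against (D, Back): payoffs 4, 8 → best response East.
Player 3 against (U, West): payoffs 5, 8 → best response Back.
Player 3 against (U, East): payoffs 9, 6 → best response Front.
Player 3 against (D, West): payoffs 11, 5 → best response Front.
Player 3 against (D, East): payoffs 1, 10 → best response Back.
Mutual best responses: (U, West, Back); (U, East, Front).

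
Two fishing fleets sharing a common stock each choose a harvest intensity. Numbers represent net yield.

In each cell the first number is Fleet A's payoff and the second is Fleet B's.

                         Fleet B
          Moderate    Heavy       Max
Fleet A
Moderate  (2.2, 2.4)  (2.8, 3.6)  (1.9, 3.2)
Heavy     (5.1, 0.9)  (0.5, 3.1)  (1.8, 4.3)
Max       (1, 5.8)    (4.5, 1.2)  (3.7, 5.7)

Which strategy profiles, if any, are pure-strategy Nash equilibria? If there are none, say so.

Fleet A against Moderate: payoffs 2.2, 5.1, 1 → best response Heavy.
Fleet A against Heavy: payoffs 2.8, 0.5, 4.5 → best response Max.
Fleet A against Max: payoffs 1.9, 1.8, 3.7 → best response Max.
Fleet B against Moderate: payoffs 2.4, 3.6, 3.2 → best response Heavy.
Fleet B against Heavy: payoffs 0.9, 3.1, 4.3 → best response Max.
Fleet B against Max: payoffs 5.8, 1.2, 5.7 → best response Moderate.
No profile is a mutual best response for all players.

This game has no pure Nash equilibrium.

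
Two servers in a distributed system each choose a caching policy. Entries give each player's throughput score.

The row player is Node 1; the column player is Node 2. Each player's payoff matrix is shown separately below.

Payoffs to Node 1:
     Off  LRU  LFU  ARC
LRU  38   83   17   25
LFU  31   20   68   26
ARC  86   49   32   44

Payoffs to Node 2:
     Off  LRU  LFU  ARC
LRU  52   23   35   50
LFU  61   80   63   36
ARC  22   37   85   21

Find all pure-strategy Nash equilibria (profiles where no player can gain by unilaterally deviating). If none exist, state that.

This game has no pure Nash equilibrium.

Mark each player's best response to every combination of opponents' strategies; a profile where every player is best-responding is a pure Nash equilibrium.
Node 1 against Off: payoffs 38, 31, 86 → best response ARC.
Node 1 against LRU: payoffs 83, 20, 49 → best response LRU.
Node 1 against LFU: payoffs 17, 68, 32 → best response LFU.
Node 1 against ARC: payoffs 25, 26, 44 → best response ARC.
Node 2 against LRU: payoffs 52, 23, 35, 50 → best response Off.
Node 2 against LFU: payoffs 61, 80, 63, 36 → best response LRU.
Node 2 against ARC: payoffs 22, 37, 85, 21 → best response LFU.
No profile is a mutual best response for all players.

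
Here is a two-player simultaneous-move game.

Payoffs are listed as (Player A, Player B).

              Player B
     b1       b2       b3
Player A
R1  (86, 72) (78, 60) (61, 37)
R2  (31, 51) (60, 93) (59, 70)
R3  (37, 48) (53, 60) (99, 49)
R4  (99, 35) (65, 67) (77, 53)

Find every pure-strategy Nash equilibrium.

Player A against b1: payoffs 86, 31, 37, 99 → best response R4.
Player A against b2: payoffs 78, 60, 53, 65 → best response R1.
Player A against b3: payoffs 61, 59, 99, 77 → best response R3.
Player B against R1: payoffs 72, 60, 37 → best response b1.
Player B against R2: payoffs 51, 93, 70 → best response b2.
Player B against R3: payoffs 48, 60, 49 → best response b2.
Player B against R4: payoffs 35, 67, 53 → best response b2.
No profile is a mutual best response for all players.

none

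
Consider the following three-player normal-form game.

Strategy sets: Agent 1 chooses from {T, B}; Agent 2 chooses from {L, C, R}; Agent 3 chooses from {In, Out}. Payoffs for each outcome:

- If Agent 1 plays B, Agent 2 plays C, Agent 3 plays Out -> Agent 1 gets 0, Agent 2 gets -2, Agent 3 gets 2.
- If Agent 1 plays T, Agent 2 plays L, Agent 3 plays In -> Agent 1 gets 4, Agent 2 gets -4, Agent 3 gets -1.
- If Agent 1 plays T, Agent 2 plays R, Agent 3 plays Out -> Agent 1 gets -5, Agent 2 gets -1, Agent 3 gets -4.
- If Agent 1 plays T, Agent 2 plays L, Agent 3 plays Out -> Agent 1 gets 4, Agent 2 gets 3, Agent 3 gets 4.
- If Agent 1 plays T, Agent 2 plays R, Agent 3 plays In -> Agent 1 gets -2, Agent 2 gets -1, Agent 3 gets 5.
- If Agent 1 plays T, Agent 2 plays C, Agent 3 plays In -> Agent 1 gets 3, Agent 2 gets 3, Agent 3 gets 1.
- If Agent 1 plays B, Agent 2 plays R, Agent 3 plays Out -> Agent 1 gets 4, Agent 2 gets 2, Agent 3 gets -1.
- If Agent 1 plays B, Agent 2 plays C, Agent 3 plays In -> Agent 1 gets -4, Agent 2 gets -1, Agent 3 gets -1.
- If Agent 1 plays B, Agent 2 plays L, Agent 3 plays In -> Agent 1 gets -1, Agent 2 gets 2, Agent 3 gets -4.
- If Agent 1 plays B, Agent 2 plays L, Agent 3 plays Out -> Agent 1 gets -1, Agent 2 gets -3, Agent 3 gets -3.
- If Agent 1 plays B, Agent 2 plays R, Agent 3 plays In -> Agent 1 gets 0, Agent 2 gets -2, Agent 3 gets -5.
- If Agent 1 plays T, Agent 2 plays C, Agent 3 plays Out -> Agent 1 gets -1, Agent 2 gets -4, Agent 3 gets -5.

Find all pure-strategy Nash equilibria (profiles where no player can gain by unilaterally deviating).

(T, L, Out) and (T, C, In) and (B, R, Out)

(T, L, In): Agent 2 can switch to C (-4 → 3). Not NE.
(T, L, Out): Agent 1 gets 4, best alternative -1; Agent 2 gets 3, best alternative -1; Agent 3 gets 4, best alternative -1. No profitable deviation — NE.
(T, C, In): Agent 1 gets 3, best alternative -4; Agent 2 gets 3, best alternative -1; Agent 3 gets 1, best alternative -5. No profitable deviation — NE.
(T, C, Out): Agent 1 can switch to B (-1 → 0). Not NE.
(T, R, In): Agent 1 can switch to B (-2 → 0). Not NE.
(T, R, Out): Agent 1 can switch to B (-5 → 4). Not NE.
(B, L, In): Agent 1 can switch to T (-1 → 4). Not NE.
(B, L, Out): Agent 1 can switch to T (-1 → 4). Not NE.
(B, C, In): Agent 1 can switch to T (-4 → 3). Not NE.
(B, C, Out): Agent 2 can switch to R (-2 → 2). Not NE.
(B, R, Out): Agent 1 gets 4, best alternative -5; Agent 2 gets 2, best alternative -2; Agent 3 gets -1, best alternative -5. No profitable deviation — NE.
(The remaining 1 profile has a profitable deviation by the same check.)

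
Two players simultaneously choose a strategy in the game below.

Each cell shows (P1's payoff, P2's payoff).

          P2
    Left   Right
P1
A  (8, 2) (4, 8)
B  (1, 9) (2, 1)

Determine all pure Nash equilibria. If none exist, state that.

The unique pure-strategy Nash equilibrium is (A, Right).

(A, Left): P2 can switch to Right (2 → 8). Not NE.
(A, Right): P1 gets 4, best alternative 2; P2 gets 8, best alternative 2. No profitable deviation — NE.
(B, Left): P1 can switch to A (1 → 8). Not NE.
(B, Right): P1 can switch to A (2 → 4). Not NE.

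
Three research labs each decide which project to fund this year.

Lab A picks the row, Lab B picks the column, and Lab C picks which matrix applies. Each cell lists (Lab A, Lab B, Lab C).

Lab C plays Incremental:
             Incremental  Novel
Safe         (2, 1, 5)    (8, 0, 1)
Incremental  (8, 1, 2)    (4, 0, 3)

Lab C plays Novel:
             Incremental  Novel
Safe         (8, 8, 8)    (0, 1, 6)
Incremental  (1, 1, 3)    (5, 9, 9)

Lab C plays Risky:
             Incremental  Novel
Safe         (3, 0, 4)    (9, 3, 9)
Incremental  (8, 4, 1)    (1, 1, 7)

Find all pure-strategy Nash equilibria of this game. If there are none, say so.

(Safe, Incremental, Incremental): Lab A can switch to Incremental (2 → 8). Not NE.
(Safe, Incremental, Novel): Lab A gets 8, best alternative 1; Lab B gets 8, best alternative 1; Lab C gets 8, best alternative 5. No profitable deviation — NE.
(Safe, Incremental, Risky): Lab A can switch to Incremental (3 → 8). Not NE.
(Safe, Novel, Incremental): Lab B can switch to Incremental (0 → 1). Not NE.
(Safe, Novel, Novel): Lab A can switch to Incremental (0 → 5). Not NE.
(Safe, Novel, Risky): Lab A gets 9, best alternative 1; Lab B gets 3, best alternative 0; Lab C gets 9, best alternative 6. No profitable deviation — NE.
(Incremental, Incremental, Incremental): Lab C can switch to Novel (2 → 3). Not NE.
(Incremental, Incremental, Novel): Lab A can switch to Safe (1 → 8). Not NE.
(Incremental, Novel, Novel): Lab A gets 5, best alternative 0; Lab B gets 9, best alternative 1; Lab C gets 9, best alternative 7. No profitable deviation — NE.
(The remaining 3 profiles each have a profitable deviation by the same check.)

(Safe, Incremental, Novel) and (Safe, Novel, Risky) and (Incremental, Novel, Novel)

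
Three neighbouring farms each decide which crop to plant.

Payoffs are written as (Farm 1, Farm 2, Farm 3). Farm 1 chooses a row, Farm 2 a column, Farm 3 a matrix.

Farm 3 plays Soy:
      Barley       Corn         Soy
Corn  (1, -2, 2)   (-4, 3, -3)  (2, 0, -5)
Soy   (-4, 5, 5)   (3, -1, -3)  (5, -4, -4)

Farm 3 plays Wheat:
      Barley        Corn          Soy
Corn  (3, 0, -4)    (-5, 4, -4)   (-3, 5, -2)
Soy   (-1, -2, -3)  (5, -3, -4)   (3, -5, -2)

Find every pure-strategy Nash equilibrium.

(Corn, Barley, Soy): Farm 2 can switch to Corn (-2 → 3). Not NE.
(Corn, Barley, Wheat): Farm 2 can switch to Corn (0 → 4). Not NE.
(Corn, Corn, Soy): Farm 1 can switch to Soy (-4 → 3). Not NE.
(Corn, Corn, Wheat): Farm 1 can switch to Soy (-5 → 5). Not NE.
(Corn, Soy, Soy): Farm 1 can switch to Soy (2 → 5). Not NE.
(Corn, Soy, Wheat): Farm 1 can switch to Soy (-3 → 3). Not NE.
(Soy, Barley, Soy): Farm 1 can switch to Corn (-4 → 1). Not NE.
(Soy, Barley, Wheat): Farm 1 can switch to Corn (-1 → 3). Not NE.
(Soy, Corn, Soy): Farm 2 can switch to Barley (-1 → 5). Not NE.
(Soy, Corn, Wheat): Farm 2 can switch to Barley (-3 → -2). Not NE.
(Soy, Soy, Soy): Farm 2 can switch to Barley (-4 → 5). Not NE.
(Soy, Soy, Wheat): Farm 2 can switch to Barley (-5 → -2). Not NE.

none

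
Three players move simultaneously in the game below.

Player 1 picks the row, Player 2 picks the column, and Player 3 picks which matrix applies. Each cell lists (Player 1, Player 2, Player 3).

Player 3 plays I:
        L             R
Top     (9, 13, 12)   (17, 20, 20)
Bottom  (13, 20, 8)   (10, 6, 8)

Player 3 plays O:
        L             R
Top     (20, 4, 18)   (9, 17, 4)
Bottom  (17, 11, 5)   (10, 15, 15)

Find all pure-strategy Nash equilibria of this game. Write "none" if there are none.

(Top, L, I): Player 1 can switch to Bottom (9 → 13). Not NE.
(Top, L, O): Player 2 can switch to R (4 → 17). Not NE.
(Top, R, I): Player 1 gets 17, best alternative 10; Player 2 gets 20, best alternative 13; Player 3 gets 20, best alternative 4. No profitable deviation — NE.
(Top, R, O): Player 1 can switch to Bottom (9 → 10). Not NE.
(Bottom, L, I): Player 1 gets 13, best alternative 9; Player 2 gets 20, best alternative 6; Player 3 gets 8, best alternative 5. No profitable deviation — NE.
(Bottom, L, O): Player 1 can switch to Top (17 → 20). Not NE.
(Bottom, R, I): Player 1 can switch to Top (10 → 17). Not NE.
(Bottom, R, O): Player 1 gets 10, best alternative 9; Player 2 gets 15, best alternative 11; Player 3 gets 15, best alternative 8. No profitable deviation — NE.

Pure-strategy Nash equilibria: (Top, R, I) and (Bottom, L, I) and (Bottom, R, O)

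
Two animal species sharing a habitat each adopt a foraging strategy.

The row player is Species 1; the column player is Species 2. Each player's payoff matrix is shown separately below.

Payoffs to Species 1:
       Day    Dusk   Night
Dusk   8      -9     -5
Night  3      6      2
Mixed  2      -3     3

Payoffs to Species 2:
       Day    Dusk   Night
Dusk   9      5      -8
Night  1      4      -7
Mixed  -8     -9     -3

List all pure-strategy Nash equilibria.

(Dusk, Day) and (Night, Dusk) and (Mixed, Night)

Check each profile: it is a Nash equilibrium iff no player can strictly gain by switching unilaterally.
(Dusk, Day): Species 1 gets 8, best alternative 3; Species 2 gets 9, best alternative 5. No profitable deviation — NE.
(Dusk, Dusk): Species 1 can switch to Night (-9 → 6). Not NE.
(Dusk, Night): Species 1 can switch to Night (-5 → 2). Not NE.
(Night, Day): Species 1 can switch to Dusk (3 → 8). Not NE.
(Night, Dusk): Species 1 gets 6, best alternative -3; Species 2 gets 4, best alternative 1. No profitable deviation — NE.
(Night, Night): Species 1 can switch to Mixed (2 → 3). Not NE.
(Mixed, Day): Species 1 can switch to Dusk (2 → 8). Not NE.
(Mixed, Dusk): Species 1 can switch to Night (-3 → 6). Not NE.
(Mixed, Night): Species 1 gets 3, best alternative 2; Species 2 gets -3, best alternative -8. No profitable deviation — NE.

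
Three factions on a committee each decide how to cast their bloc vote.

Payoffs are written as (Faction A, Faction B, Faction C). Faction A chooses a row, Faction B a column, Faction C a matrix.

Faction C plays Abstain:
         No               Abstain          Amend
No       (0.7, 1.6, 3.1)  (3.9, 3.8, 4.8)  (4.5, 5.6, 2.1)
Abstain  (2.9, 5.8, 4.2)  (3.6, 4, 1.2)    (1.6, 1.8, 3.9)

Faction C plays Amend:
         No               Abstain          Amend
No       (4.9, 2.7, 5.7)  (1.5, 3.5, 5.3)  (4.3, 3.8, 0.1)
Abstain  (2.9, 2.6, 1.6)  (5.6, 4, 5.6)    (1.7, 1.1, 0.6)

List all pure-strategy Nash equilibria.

Pure-strategy Nash equilibria: (No, Amend, Abstain) and (Abstain, No, Abstain) and (Abstain, Abstain, Amend)

Faction A against (No, Abstain): payoffs 0.7, 2.9 → best response Abstain.
Faction A against (No, Amend): payoffs 4.9, 2.9 → best response No.
Faction A against (Abstain, Abstain): payoffs 3.9, 3.6 → best response No.
Faction A against (Abstain, Amend): payoffs 1.5, 5.6 → best response Abstain.
Faction A against (Amend, Abstain): payoffs 4.5, 1.6 → best response No.
Faction A against (Amend, Amend): payoffs 4.3, 1.7 → best response No.
Faction B against (No, Abstain): payoffs 1.6, 3.8, 5.6 → best response Amend.
Faction B against (No, Amend): payoffs 2.7, 3.5, 3.8 → best response Amend.
Faction B against (Abstain, Abstain): payoffs 5.8, 4, 1.8 → best response No.
Faction B against (Abstain, Amend): payoffs 2.6, 4, 1.1 → best response Abstain.
Faction C against (No, No): payoffs 3.1, 5.7 → best response Amend.
Faction C against (No, Abstain): payoffs 4.8, 5.3 → best response Amend.
Faction C against (No, Amend): payoffs 2.1, 0.1 → best response Abstain.
Faction C against (Abstain, No): payoffs 4.2, 1.6 → best response Abstain.
Faction C against (Abstain, Abstain): payoffs 1.2, 5.6 → best response Amend.
Faction C against (Abstain, Amend): payoffs 3.9, 0.6 → best response Abstain.
Mutual best responses: (No, Amend, Abstain); (Abstain, No, Abstain); (Abstain, Abstain, Amend).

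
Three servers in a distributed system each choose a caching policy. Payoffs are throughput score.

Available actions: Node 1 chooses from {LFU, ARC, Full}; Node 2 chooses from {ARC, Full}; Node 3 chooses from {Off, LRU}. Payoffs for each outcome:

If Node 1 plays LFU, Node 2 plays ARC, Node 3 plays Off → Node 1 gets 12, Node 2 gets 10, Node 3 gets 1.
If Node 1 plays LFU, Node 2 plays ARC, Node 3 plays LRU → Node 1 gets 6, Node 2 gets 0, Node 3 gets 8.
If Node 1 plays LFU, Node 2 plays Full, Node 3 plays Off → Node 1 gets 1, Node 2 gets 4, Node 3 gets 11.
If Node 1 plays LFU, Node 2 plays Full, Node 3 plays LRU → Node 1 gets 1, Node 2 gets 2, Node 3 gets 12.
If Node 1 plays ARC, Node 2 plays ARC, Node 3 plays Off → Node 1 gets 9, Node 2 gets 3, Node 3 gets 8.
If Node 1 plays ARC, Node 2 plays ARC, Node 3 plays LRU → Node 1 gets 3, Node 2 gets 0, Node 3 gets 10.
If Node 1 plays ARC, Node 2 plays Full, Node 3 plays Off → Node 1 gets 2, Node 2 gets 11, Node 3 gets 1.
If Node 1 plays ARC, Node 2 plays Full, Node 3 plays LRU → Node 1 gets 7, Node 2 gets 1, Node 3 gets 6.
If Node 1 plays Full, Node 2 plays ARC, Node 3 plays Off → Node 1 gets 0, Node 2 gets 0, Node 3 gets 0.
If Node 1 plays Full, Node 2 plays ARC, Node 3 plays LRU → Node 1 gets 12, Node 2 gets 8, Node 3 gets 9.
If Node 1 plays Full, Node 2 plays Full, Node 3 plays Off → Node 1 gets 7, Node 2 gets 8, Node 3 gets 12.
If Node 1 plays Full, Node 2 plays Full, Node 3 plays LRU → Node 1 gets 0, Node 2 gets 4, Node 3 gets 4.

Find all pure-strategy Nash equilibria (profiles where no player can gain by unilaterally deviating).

Node 1 against (ARC, Off): payoffs 12, 9, 0 → best response LFU.
Node 1 against (ARC, LRU): payoffs 6, 3, 12 → best response Full.
Node 1 against (Full, Off): payoffs 1, 2, 7 → best response Full.
Node 1 against (Full, LRU): payoffs 1, 7, 0 → best response ARC.
Node 2 against (LFU, Off): payoffs 10, 4 → best response ARC.
Node 2 against (LFU, LRU): payoffs 0, 2 → best response Full.
Node 2 against (ARC, Off): payoffs 3, 11 → best response Full.
Node 2 against (ARC, LRU): payoffs 0, 1 → best response Full.
Node 2 against (Full, Off): payoffs 0, 8 → best response Full.
Node 2 against (Full, LRU): payoffs 8, 4 → best response ARC.
Node 3 against (LFU, ARC): payoffs 1, 8 → best response LRU.
Node 3 against (LFU, Full): payoffs 11, 12 → best response LRU.
Node 3 against (ARC, ARC): payoffs 8, 10 → best response LRU.
Node 3 against (ARC, Full): payoffs 1, 6 → best response LRU.
Node 3 against (Full, ARC): payoffs 0, 9 → best response LRU.
Node 3 against (Full, Full): payoffs 12, 4 → best response Off.
Mutual best responses: (ARC, Full, LRU); (Full, ARC, LRU); (Full, Full, Off).

The pure Nash equilibria are (ARC, Full, LRU), (Full, ARC, LRU), (Full, Full, Off).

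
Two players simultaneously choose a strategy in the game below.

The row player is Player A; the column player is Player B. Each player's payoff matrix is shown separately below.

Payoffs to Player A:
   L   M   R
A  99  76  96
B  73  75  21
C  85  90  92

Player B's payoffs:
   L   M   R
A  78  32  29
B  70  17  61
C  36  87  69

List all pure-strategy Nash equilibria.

Pure-strategy Nash equilibria: (A, L) and (C, M)

Player A against L: payoffs 99, 73, 85 → best response A.
Player A against M: payoffs 76, 75, 90 → best response C.
Player A against R: payoffs 96, 21, 92 → best response A.
Player B against A: payoffs 78, 32, 29 → best response L.
Player B against B: payoffs 70, 17, 61 → best response L.
Player B against C: payoffs 36, 87, 69 → best response M.
Mutual best responses: (A, L); (C, M).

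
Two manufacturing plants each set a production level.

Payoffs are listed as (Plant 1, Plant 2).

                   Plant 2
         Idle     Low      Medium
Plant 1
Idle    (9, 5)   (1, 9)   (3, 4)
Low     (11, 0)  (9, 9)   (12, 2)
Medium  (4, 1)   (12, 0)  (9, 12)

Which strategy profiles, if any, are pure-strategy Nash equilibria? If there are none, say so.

This game has no pure Nash equilibrium.

For each player, find the best response to each opponent profile; mutual best responses are the pure NE.
Plant 1 against Idle: payoffs 9, 11, 4 → best response Low.
Plant 1 against Low: payoffs 1, 9, 12 → best response Medium.
Plant 1 against Medium: payoffs 3, 12, 9 → best response Low.
Plant 2 against Idle: payoffs 5, 9, 4 → best response Low.
Plant 2 against Low: payoffs 0, 9, 2 → best response Low.
Plant 2 against Medium: payoffs 1, 0, 12 → best response Medium.
No profile is a mutual best response for all players.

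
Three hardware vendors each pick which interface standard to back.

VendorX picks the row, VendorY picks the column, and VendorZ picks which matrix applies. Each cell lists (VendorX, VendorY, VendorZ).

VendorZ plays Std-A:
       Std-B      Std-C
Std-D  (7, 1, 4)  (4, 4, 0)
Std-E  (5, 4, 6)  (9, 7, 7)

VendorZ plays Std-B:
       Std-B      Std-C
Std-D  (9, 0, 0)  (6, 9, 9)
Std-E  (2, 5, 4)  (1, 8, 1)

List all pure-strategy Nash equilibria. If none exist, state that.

(Std-D, Std-B, Std-A): VendorY can switch to Std-C (1 → 4). Not NE.
(Std-D, Std-B, Std-B): VendorY can switch to Std-C (0 → 9). Not NE.
(Std-D, Std-C, Std-A): VendorX can switch to Std-E (4 → 9). Not NE.
(Std-D, Std-C, Std-B): VendorX gets 6, best alternative 1; VendorY gets 9, best alternative 0; VendorZ gets 9, best alternative 0. No profitable deviation — NE.
(Std-E, Std-B, Std-A): VendorX can switch to Std-D (5 → 7). Not NE.
(Std-E, Std-B, Std-B): VendorX can switch to Std-D (2 → 9). Not NE.
(Std-E, Std-C, Std-A): VendorX gets 9, best alternative 4; VendorY gets 7, best alternative 4; VendorZ gets 7, best alternative 1. No profitable deviation — NE.
(Std-E, Std-C, Std-B): VendorX can switch to Std-D (1 → 6). Not NE.

Pure-strategy Nash equilibria: (Std-D, Std-C, Std-B); (Std-E, Std-C, Std-A)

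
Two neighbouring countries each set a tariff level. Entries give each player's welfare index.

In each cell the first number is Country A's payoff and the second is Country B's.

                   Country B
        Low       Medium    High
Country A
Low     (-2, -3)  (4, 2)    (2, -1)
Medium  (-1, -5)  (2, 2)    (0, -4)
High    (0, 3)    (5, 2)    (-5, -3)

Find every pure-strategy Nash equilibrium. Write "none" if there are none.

Pure NE: (High, Low)

For each player, find the best response to each opponent profile; mutual best responses are the pure NE.
Country A against Low: payoffs -2, -1, 0 → best response High.
Country A against Medium: payoffs 4, 2, 5 → best response High.
Country A against High: payoffs 2, 0, -5 → best response Low.
Country B against Low: payoffs -3, 2, -1 → best response Medium.
Country B against Medium: payoffs -5, 2, -4 → best response Medium.
Country B against High: payoffs 3, 2, -3 → best response Low.
Mutual best responses: (High, Low).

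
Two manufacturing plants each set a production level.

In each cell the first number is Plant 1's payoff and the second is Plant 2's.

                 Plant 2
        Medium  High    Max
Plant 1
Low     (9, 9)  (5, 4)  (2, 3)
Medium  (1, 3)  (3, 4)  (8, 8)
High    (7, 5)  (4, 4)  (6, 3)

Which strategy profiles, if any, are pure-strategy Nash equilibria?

(Low, Medium) and (Medium, Max)

(Low, Medium): Plant 1 gets 9, best alternative 7; Plant 2 gets 9, best alternative 4. No profitable deviation — NE.
(Low, High): Plant 2 can switch to Medium (4 → 9). Not NE.
(Low, Max): Plant 1 can switch to Medium (2 → 8). Not NE.
(Medium, Medium): Plant 1 can switch to Low (1 → 9). Not NE.
(Medium, High): Plant 1 can switch to Low (3 → 5). Not NE.
(Medium, Max): Plant 1 gets 8, best alternative 6; Plant 2 gets 8, best alternative 4. No profitable deviation — NE.
(High, Medium): Plant 1 can switch to Low (7 → 9). Not NE.
(High, High): Plant 1 can switch to Low (4 → 5). Not NE.
(High, Max): Plant 1 can switch to Medium (6 → 8). Not NE.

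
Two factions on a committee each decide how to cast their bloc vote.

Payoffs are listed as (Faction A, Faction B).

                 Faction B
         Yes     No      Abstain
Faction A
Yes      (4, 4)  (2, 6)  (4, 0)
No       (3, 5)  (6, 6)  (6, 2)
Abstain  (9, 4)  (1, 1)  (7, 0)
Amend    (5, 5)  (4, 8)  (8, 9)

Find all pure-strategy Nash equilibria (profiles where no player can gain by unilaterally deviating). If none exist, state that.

Pure-strategy Nash equilibria: (No, No) and (Abstain, Yes) and (Amend, Abstain)

(Yes, Yes): Faction A can switch to Abstain (4 → 9). Not NE.
(Yes, No): Faction A can switch to No (2 → 6). Not NE.
(Yes, Abstain): Faction A can switch to No (4 → 6). Not NE.
(No, Yes): Faction A can switch to Yes (3 → 4). Not NE.
(No, No): Faction A gets 6, best alternative 4; Faction B gets 6, best alternative 5. No profitable deviation — NE.
(No, Abstain): Faction A can switch to Abstain (6 → 7). Not NE.
(Abstain, Yes): Faction A gets 9, best alternative 5; Faction B gets 4, best alternative 1. No profitable deviation — NE.
(Abstain, No): Faction A can switch to Yes (1 → 2). Not NE.
(Abstain, Abstain): Faction A can switch to Amend (7 → 8). Not NE.
(Amend, Yes): Faction A can switch to Abstain (5 → 9). Not NE.
(Amend, No): Faction A can switch to No (4 → 6). Not NE.
(Amend, Abstain): Faction A gets 8, best alternative 7; Faction B gets 9, best alternative 8. No profitable deviation — NE.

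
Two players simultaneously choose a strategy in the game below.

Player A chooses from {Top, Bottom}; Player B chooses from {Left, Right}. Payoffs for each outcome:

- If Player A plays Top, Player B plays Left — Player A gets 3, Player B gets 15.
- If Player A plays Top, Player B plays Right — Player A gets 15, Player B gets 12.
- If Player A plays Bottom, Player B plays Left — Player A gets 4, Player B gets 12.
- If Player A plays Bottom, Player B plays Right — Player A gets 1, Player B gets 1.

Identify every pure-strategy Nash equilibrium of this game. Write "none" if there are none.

Player A against Left: payoffs 3, 4 → best response Bottom.
Player A against Right: payoffs 15, 1 → best response Top.
Player B against Top: payoffs 15, 12 → best response Left.
Player B against Bottom: payoffs 12, 1 → best response Left.
Mutual best responses: (Bottom, Left).

Pure NE: (Bottom, Left)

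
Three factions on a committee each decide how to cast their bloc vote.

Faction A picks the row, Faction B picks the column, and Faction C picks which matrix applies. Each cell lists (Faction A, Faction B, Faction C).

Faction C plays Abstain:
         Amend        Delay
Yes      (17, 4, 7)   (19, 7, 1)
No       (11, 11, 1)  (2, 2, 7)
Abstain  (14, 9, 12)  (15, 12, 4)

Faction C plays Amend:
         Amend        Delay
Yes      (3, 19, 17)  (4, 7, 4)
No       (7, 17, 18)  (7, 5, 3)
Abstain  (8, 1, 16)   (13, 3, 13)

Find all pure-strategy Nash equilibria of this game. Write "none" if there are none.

(Yes, Amend, Abstain): Faction B can switch to Delay (4 → 7). Not NE.
(Yes, Amend, Amend): Faction A can switch to No (3 → 7). Not NE.
(Yes, Delay, Abstain): Faction C can switch to Amend (1 → 4). Not NE.
(Yes, Delay, Amend): Faction A can switch to No (4 → 7). Not NE.
(No, Amend, Abstain): Faction A can switch to Yes (11 → 17). Not NE.
(No, Amend, Amend): Faction A can switch to Abstain (7 → 8). Not NE.
(No, Delay, Abstain): Faction A can switch to Yes (2 → 19). Not NE.
(No, Delay, Amend): Faction A can switch to Abstain (7 → 13). Not NE.
(Abstain, Amend, Abstain): Faction A can switch to Yes (14 → 17). Not NE.
(Abstain, Amend, Amend): Faction B can switch to Delay (1 → 3). Not NE.
(Abstain, Delay, Abstain): Faction A can switch to Yes (15 → 19). Not NE.
(Abstain, Delay, Amend): Faction A gets 13, best alternative 7; Faction B gets 3, best alternative 1; Faction C gets 13, best alternative 4. No profitable deviation — NE.

Pure NE: (Abstain, Delay, Amend)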